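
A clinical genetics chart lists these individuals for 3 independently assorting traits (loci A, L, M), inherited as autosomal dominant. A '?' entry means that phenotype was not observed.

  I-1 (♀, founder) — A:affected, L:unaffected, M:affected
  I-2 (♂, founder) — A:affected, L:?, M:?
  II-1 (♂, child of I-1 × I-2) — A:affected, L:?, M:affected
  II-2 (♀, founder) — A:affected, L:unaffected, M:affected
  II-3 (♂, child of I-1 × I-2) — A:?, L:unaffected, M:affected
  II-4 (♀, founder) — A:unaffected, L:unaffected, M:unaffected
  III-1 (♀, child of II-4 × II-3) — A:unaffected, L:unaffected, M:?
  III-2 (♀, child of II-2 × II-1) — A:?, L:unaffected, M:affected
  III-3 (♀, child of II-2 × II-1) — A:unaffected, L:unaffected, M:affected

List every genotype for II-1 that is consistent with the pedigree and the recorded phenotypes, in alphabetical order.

II-1 ∈ {Aa Ll MM, Aa Ll Mm, Aa ll MM, Aa ll Mm}

A/I-1 aff ·: Aa|AA
A/I-2 aff ·: Aa|AA
A/II-1 aff I-1×I-2: Aa
A/II-2 aff ·: Aa
A/II-3 ? I-1×I-2: aa|Aa
A/II-4 un ·: aa
A/III-1 un II-4×II-3: aa
A/III-2 ? II-2×II-1: aa|Aa|AA
A/III-3 un II-2×II-1: aa
⇒ A over [I-1,I-2,II-1,II-2,II-3,II-4,III-1,III-2,III-3]: 12 consistent
L/I-1 un ·: ll
L/I-2 ? ·: ll|Ll
L/II-1 ? I-1×I-2: ll|Ll
L/II-2 un ·: ll
L/II-3 un I-1×I-2: ll
L/II-4 un ·: ll
L/III-1 un II-4×II-3: ll
L/III-2 un II-2×II-1: ll
L/III-3 un II-2×II-1: ll
⇒ L over [I-1,I-2,II-1,II-2,II-3,II-4,III-1,III-2,III-3]: 3 consistent
M/I-1 aff ·: Mm|MM
M/I-2 ? ·: mm|Mm|MM
M/II-1 aff I-1×I-2: Mm|MM
M/II-2 aff ·: Mm|MM
M/II-3 aff I-1×I-2: Mm|MM
M/II-4 un ·: mm
M/III-1 ? II-4×II-3: mm|Mm
M/III-2 aff II-2×II-1: Mm|MM
M/III-3 aff II-2×II-1: Mm|MM
⇒ M over [I-1,I-2,II-1,II-2,II-3,II-4,III-1,III-2,III-3]: 154 consistent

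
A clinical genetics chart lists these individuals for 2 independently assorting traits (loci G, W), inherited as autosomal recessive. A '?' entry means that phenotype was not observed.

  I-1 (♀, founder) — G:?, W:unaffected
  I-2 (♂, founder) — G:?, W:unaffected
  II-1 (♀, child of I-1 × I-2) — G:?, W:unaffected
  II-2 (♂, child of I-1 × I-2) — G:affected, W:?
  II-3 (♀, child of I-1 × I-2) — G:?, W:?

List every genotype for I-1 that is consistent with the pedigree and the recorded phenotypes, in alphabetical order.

G/I-1 ? ·: Gg|gg
G/I-2 ? ·: Gg|gg
G/II-1 ? I-1×I-2: GG|Gg|gg
G/II-2 aff I-1×I-2: gg
G/II-3 ? I-1×I-2: GG|Gg|gg
⇒ G over [I-1,I-2,II-1,II-2,II-3]: 18 consistent
W/I-1 un ·: WW|Ww
W/I-2 un ·: WW|Ww
W/II-1 un I-1×I-2: WW|Ww
W/II-2 ? I-1×I-2: WW|Ww|ww
W/II-3 ? I-1×I-2: WW|Ww|ww
⇒ W over [I-1,I-2,II-1,II-2,II-3]: 35 consistent

I-1 ∈ {Gg WW, Gg Ww, gg WW, gg Ww}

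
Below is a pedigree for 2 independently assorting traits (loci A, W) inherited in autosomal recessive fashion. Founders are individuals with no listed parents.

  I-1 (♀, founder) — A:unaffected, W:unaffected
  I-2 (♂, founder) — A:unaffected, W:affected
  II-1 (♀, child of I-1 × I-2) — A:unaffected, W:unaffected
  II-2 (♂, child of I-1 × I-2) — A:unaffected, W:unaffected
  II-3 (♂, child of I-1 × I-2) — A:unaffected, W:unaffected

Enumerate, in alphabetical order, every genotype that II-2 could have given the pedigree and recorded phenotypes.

A/I-1 un ·: AA|Aa
A/I-2 un ·: AA|Aa
A/II-1 un I-1×I-2: AA|Aa
A/II-2 un I-1×I-2: AA|Aa
A/II-3 un I-1×I-2: AA|Aa
⇒ A over [I-1,I-2,II-1,II-2,II-3]: 25 consistent
W/I-1 un ·: WW|Ww
W/I-2 aff ·: ww
W/II-1 un I-1×I-2: Ww
W/II-2 un I-1×I-2: Ww
W/II-3 un I-1×I-2: Ww
⇒ W over [I-1,I-2,II-1,II-2,II-3]: 2 consistent

II-2 ∈ {AA Ww, Aa Ww}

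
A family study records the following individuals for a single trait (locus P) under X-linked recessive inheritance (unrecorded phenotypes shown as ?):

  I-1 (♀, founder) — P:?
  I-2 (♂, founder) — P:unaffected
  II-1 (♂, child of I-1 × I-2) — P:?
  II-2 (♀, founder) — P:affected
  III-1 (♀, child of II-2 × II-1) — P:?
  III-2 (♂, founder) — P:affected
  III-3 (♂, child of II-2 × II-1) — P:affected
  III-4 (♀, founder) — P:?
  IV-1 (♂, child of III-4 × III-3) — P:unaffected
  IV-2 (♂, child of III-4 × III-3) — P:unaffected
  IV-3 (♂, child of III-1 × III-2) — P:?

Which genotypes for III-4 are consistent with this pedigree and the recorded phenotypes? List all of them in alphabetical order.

III-4 ∈ {X^PX^P, X^PX^p}

P/I-1 ? ·: X^PX^P|X^PX^p|X^pX^p
P/I-2 un ·: X^PY
P/II-1 ? I-1×I-2: X^PY|X^pY
P/II-2 aff ·: X^pX^p
P/III-1 ? II-2×II-1: X^PX^p|X^pX^p
P/III-2 aff ·: X^pY
P/III-3 aff II-2×II-1: X^pY
P/III-4 ? ·: X^PX^P|X^PX^p
P/IV-1 un III-4×III-3: X^PY
P/IV-2 un III-4×III-3: X^PY
P/IV-3 ? III-1×III-2: X^PY|X^pY
⇒ P over [I-1,I-2,II-1,II-2,III-1,III-2,III-3,III-4,IV-1,IV-2,IV-3]: 12 consistent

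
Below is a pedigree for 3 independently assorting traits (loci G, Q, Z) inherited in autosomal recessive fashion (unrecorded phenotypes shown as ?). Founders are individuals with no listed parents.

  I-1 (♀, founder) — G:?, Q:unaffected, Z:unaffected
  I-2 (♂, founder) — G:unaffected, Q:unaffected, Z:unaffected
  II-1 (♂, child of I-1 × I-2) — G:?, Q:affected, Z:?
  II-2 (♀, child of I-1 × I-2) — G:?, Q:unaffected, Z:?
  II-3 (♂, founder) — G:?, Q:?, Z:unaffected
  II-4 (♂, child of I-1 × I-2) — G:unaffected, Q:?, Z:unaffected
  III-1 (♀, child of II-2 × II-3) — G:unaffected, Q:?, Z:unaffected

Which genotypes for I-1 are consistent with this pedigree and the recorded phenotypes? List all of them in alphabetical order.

I-1 ∈ {GG Qq ZZ, GG Qq Zz, Gg Qq ZZ, Gg Qq Zz, gg Qq ZZ, gg Qq Zz}

G/I-1 ? ·: GG|Gg|gg
G/I-2 un ·: GG|Gg
G/II-1 ? I-1×I-2: GG|Gg|gg
G/II-2 ? I-1×I-2: GG|Gg|gg
G/II-3 ? ·: GG|Gg|gg
G/II-4 un I-1×I-2: GG|Gg
G/III-1 un II-2×II-3: GG|Gg
⇒ G over [I-1,I-2,II-1,II-2,II-3,II-4,III-1]: 161 consistent
Q/I-1 un ·: Qq
Q/I-2 un ·: Qq
Q/II-1 aff I-1×I-2: qq
Q/II-2 un I-1×I-2: QQ|Qq
Q/II-3 ? ·: QQ|Qq|qq
Q/II-4 ? I-1×I-2: QQ|Qq|qq
Q/III-1 ? II-2×II-3: QQ|Qq|qq
⇒ Q over [I-1,I-2,II-1,II-2,II-3,II-4,III-1]: 33 consistent
Z/I-1 un ·: ZZ|Zz
Z/I-2 un ·: ZZ|Zz
Z/II-1 ? I-1×I-2: ZZ|Zz|zz
Z/II-2 ? I-1×I-2: ZZ|Zz|zz
Z/II-3 un ·: ZZ|Zz
Z/II-4 un I-1×I-2: ZZ|Zz
Z/III-1 un II-2×II-3: ZZ|Zz
⇒ Z over [I-1,I-2,II-1,II-2,II-3,II-4,III-1]: 113 consistent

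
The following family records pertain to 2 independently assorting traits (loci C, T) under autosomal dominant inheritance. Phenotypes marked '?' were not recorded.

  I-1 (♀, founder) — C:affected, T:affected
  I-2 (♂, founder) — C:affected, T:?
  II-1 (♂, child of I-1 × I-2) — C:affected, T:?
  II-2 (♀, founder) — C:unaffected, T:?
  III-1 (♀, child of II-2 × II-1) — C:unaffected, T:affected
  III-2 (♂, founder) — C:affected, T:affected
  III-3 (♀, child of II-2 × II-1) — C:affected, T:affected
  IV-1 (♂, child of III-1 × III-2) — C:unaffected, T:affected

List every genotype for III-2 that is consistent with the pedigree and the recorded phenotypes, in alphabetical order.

C/I-1 aff ·: Cc|CC
C/I-2 aff ·: Cc|CC
C/II-1 aff I-1×I-2: Cc
C/II-2 un ·: cc
C/III-1 un II-2×II-1: cc
C/III-2 aff ·: Cc
C/III-3 aff II-2×II-1: Cc
C/IV-1 un III-1×III-2: cc
⇒ C over [I-1,I-2,II-1,II-2,III-1,III-2,III-3,IV-1]: 3 consistent
T/I-1 aff ·: Tt|TT
T/I-2 ? ·: tt|Tt|TT
T/II-1 ? I-1×I-2: tt|Tt|TT
T/II-2 ? ·: tt|Tt|TT
T/III-1 aff II-2×II-1: Tt|TT
T/III-2 aff ·: Tt|TT
T/III-3 aff II-2×II-1: Tt|TT
T/IV-1 aff III-1×III-2: Tt|TT
⇒ T over [I-1,I-2,II-1,II-2,III-1,III-2,III-3,IV-1]: 260 consistent

III-2 ∈ {Cc TT, Cc Tt}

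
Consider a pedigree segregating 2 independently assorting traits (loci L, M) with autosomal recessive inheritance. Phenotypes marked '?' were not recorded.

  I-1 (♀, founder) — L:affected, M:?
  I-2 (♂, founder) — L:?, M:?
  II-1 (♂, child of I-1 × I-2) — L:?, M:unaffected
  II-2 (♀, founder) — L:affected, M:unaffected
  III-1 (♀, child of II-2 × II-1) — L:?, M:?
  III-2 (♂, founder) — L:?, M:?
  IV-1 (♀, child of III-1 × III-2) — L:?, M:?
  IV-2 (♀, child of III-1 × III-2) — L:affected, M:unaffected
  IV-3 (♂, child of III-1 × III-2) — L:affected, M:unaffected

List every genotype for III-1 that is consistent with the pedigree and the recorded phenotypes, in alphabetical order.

L/I-1 aff ·: ll
L/I-2 ? ·: LL|Ll|ll
L/II-1 ? I-1×I-2: Ll|ll
L/II-2 aff ·: ll
L/III-1 ? II-2×II-1: Ll|ll
L/III-2 ? ·: Ll|ll
L/IV-1 ? III-1×III-2: LL|Ll|ll
L/IV-2 aff III-1×III-2: ll
L/IV-3 aff III-1×III-2: ll
⇒ L over [I-1,I-2,II-1,II-2,III-1,III-2,IV-1,IV-2,IV-3]: 22 consistent
M/I-1 ? ·: MM|Mm|mm
M/I-2 ? ·: MM|Mm|mm
M/II-1 un I-1×I-2: MM|Mm
M/II-2 un ·: MM|Mm
M/III-1 ? II-2×II-1: MM|Mm|mm
M/III-2 ? ·: MM|Mm|mm
M/IV-1 ? III-1×III-2: MM|Mm|mm
M/IV-2 un III-1×III-2: MM|Mm
M/IV-3 un III-1×III-2: MM|Mm
⇒ M over [I-1,I-2,II-1,II-2,III-1,III-2,IV-1,IV-2,IV-3]: 637 consistent

III-1 ∈ {Ll MM, Ll Mm, Ll mm, ll MM, ll Mm, ll mm}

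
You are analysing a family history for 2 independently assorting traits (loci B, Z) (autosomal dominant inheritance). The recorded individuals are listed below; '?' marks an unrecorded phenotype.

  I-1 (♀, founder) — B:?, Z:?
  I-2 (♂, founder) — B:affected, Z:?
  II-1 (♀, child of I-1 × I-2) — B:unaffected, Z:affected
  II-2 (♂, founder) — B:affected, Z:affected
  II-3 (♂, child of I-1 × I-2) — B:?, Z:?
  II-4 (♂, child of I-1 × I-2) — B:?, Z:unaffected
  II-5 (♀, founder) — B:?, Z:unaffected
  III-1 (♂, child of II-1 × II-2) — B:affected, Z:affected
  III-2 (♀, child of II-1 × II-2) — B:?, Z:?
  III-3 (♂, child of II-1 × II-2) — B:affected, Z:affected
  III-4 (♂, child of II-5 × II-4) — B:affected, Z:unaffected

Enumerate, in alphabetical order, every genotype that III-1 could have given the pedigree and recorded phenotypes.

III-1 ∈ {Bb ZZ, Bb Zz}

B/I-1 ? ·: bb|Bb
B/I-2 aff ·: Bb
B/II-1 un I-1×I-2: bb
B/II-2 aff ·: Bb|BB
B/II-3 ? I-1×I-2: bb|Bb|BB
B/II-4 ? I-1×I-2: bb|Bb|BB
B/II-5 ? ·: bb|Bb|BB
B/III-1 aff II-1×II-2: Bb
B/III-2 ? II-1×II-2: bb|Bb
B/III-3 aff II-1×II-2: Bb
B/III-4 aff II-5×II-4: Bb|BB
⇒ B over [I-1,I-2,II-1,II-2,II-3,II-4,II-5,III-1,III-2,III-3,III-4]: 141 consistent
Z/I-1 ? ·: zz|Zz
Z/I-2 ? ·: zz|Zz
Z/II-1 aff I-1×I-2: Zz|ZZ
Z/II-2 aff ·: Zz|ZZ
Z/II-3 ? I-1×I-2: zz|Zz|ZZ
Z/II-4 un I-1×I-2: zz
Z/II-5 un ·: zz
Z/III-1 aff II-1×II-2: Zz|ZZ
Z/III-2 ? II-1×II-2: zz|Zz|ZZ
Z/III-3 aff II-1×II-2: Zz|ZZ
Z/III-4 un II-5×II-4: zz
⇒ Z over [I-1,I-2,II-1,II-2,II-3,II-4,II-5,III-1,III-2,III-3,III-4]: 167 consistent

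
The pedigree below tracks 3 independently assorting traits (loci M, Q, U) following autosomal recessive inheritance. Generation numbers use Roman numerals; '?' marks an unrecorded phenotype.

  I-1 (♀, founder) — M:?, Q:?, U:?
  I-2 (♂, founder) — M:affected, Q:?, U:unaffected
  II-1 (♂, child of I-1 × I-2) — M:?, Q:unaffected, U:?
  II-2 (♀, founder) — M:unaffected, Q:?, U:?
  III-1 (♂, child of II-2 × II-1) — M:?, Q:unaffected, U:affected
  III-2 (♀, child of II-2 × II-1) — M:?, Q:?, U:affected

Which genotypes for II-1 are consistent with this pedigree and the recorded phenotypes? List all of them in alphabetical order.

II-1 ∈ {Mm QQ Uu, Mm QQ uu, Mm Qq Uu, Mm Qq uu, mm QQ Uu, mm QQ uu, mm Qq Uu, mm Qq uu}

M/I-1 ? ·: MM|Mm|mm
M/I-2 aff ·: mm
M/II-1 ? I-1×I-2: Mm|mm
M/II-2 un ·: MM|Mm
M/III-1 ? II-2×II-1: MM|Mm|mm
M/III-2 ? II-2×II-1: MM|Mm|mm
⇒ M over [I-1,I-2,II-1,II-2,III-1,III-2]: 36 consistent
Q/I-1 ? ·: QQ|Qq|qq
Q/I-2 ? ·: QQ|Qq|qq
Q/II-1 un I-1×I-2: QQ|Qq
Q/II-2 ? ·: QQ|Qq|qq
Q/III-1 un II-2×II-1: QQ|Qq
Q/III-2 ? II-2×II-1: QQ|Qq|qq
⇒ Q over [I-1,I-2,II-1,II-2,III-1,III-2]: 108 consistent
U/I-1 ? ·: UU|Uu|uu
U/I-2 un ·: UU|Uu
U/II-1 ? I-1×I-2: Uu|uu
U/II-2 ? ·: Uu|uu
U/III-1 aff II-2×II-1: uu
U/III-2 aff II-2×II-1: uu
⇒ U over [I-1,I-2,II-1,II-2,III-1,III-2]: 14 consistent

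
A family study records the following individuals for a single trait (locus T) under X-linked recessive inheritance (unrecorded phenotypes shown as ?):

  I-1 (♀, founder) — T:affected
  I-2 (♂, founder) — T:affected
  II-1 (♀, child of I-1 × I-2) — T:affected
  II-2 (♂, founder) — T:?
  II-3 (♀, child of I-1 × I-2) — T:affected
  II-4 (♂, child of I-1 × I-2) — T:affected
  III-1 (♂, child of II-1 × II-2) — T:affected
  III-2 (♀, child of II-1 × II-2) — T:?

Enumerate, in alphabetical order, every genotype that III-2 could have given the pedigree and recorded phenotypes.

III-2 ∈ {X^TX^t, X^tX^t}

T/I-1 aff ·: X^tX^t
T/I-2 aff ·: X^tY
T/II-1 aff I-1×I-2: X^tX^t
T/II-2 ? ·: X^TY|X^tY
T/II-3 aff I-1×I-2: X^tX^t
T/II-4 aff I-1×I-2: X^tY
T/III-1 aff II-1×II-2: X^tY
T/III-2 ? II-1×II-2: X^TX^t|X^tX^t
⇒ T over [I-1,I-2,II-1,II-2,II-3,II-4,III-1,III-2]: 2 consistent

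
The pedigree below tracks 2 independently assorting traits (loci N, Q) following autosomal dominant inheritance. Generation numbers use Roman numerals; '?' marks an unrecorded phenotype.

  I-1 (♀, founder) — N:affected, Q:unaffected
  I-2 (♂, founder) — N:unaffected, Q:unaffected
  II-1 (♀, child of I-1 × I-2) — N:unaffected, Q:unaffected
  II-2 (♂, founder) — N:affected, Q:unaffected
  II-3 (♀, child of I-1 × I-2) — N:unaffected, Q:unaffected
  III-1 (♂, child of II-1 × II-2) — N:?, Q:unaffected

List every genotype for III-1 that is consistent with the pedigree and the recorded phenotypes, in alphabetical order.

N/I-1 aff ·: Nn
N/I-2 un ·: nn
N/II-1 un I-1×I-2: nn
N/II-2 aff ·: Nn|NN
N/II-3 un I-1×I-2: nn
N/III-1 ? II-1×II-2: nn|Nn
⇒ N over [I-1,I-2,II-1,II-2,II-3,III-1]: 3 consistent
Q/I-1 un ·: qq
Q/I-2 un ·: qq
Q/II-1 un I-1×I-2: qq
Q/II-2 un ·: qq
Q/II-3 un I-1×I-2: qq
Q/III-1 un II-1×II-2: qq
⇒ Q over [I-1,I-2,II-1,II-2,II-3,III-1]: 1 consistent

III-1 ∈ {Nn qq, nn qq}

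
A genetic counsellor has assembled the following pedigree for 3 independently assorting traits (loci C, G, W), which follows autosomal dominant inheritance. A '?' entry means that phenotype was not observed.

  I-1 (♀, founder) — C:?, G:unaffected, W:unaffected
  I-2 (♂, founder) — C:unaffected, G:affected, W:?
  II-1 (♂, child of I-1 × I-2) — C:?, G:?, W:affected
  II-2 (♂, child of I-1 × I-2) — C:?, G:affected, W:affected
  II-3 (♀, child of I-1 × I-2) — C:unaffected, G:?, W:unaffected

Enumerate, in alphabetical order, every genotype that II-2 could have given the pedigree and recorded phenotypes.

II-2 ∈ {Cc Gg Ww, cc Gg Ww}

C/I-1 ? ·: cc|Cc
C/I-2 un ·: cc
C/II-1 ? I-1×I-2: cc|Cc
C/II-2 ? I-1×I-2: cc|Cc
C/II-3 un I-1×I-2: cc
⇒ C over [I-1,I-2,II-1,II-2,II-3]: 5 consistent
G/I-1 un ·: gg
G/I-2 aff ·: Gg|GG
G/II-1 ? I-1×I-2: gg|Gg
G/II-2 aff I-1×I-2: Gg
G/II-3 ? I-1×I-2: gg|Gg
⇒ G over [I-1,I-2,II-1,II-2,II-3]: 5 consistent
W/I-1 un ·: ww
W/I-2 ? ·: Ww
W/II-1 aff I-1×I-2: Ww
W/II-2 aff I-1×I-2: Ww
W/II-3 un I-1×I-2: ww
⇒ W over [I-1,I-2,II-1,II-2,II-3]: 1 consistent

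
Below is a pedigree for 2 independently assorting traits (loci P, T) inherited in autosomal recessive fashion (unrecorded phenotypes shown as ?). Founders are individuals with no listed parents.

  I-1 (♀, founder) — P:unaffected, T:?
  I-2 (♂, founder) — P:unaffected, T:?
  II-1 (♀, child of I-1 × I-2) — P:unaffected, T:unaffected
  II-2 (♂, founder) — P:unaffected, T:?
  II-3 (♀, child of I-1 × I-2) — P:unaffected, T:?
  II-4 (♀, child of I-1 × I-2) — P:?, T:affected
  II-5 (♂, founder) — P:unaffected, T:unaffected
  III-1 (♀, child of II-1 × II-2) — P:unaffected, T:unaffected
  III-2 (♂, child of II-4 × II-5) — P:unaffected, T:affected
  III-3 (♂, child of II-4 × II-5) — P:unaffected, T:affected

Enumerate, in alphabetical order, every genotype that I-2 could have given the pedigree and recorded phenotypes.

P/I-1 un ·: PP|Pp
P/I-2 un ·: PP|Pp
P/II-1 un I-1×I-2: PP|Pp
P/II-2 un ·: PP|Pp
P/II-3 un I-1×I-2: PP|Pp
P/II-4 ? I-1×I-2: PP|Pp|pp
P/II-5 un ·: PP|Pp
P/III-1 un II-1×II-2: PP|Pp
P/III-2 un II-4×II-5: PP|Pp
P/III-3 un II-4×II-5: PP|Pp
⇒ P over [I-1,I-2,II-1,II-2,II-3,II-4,II-5,III-1,III-2,III-3]: 589 consistent
T/I-1 ? ·: Tt|tt
T/I-2 ? ·: Tt|tt
T/II-1 un I-1×I-2: TT|Tt
T/II-2 ? ·: TT|Tt|tt
T/II-3 ? I-1×I-2: TT|Tt|tt
T/II-4 aff I-1×I-2: tt
T/II-5 un ·: Tt
T/III-1 un II-1×II-2: TT|Tt
T/III-2 aff II-4×II-5: tt
T/III-3 aff II-4×II-5: tt
⇒ T over [I-1,I-2,II-1,II-2,II-3,II-4,II-5,III-1,III-2,III-3]: 47 consistent

I-2 ∈ {PP Tt, PP tt, Pp Tt, Pp tt}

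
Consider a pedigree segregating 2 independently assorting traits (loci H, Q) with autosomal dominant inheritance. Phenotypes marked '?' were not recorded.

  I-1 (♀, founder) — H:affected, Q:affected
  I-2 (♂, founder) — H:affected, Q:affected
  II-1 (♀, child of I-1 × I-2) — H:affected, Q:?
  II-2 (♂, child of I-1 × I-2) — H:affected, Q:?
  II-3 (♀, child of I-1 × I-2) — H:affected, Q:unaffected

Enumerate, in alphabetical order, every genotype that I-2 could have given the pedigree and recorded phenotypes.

H/I-1 aff ·: Hh|HH
H/I-2 aff ·: Hh|HH
H/II-1 aff I-1×I-2: Hh|HH
H/II-2 aff I-1×I-2: Hh|HH
H/II-3 aff I-1×I-2: Hh|HH
⇒ H over [I-1,I-2,II-1,II-2,II-3]: 25 consistent
Q/I-1 aff ·: Qq
Q/I-2 aff ·: Qq
Q/II-1 ? I-1×I-2: qq|Qq|QQ
Q/II-2 ? I-1×I-2: qq|Qq|QQ
Q/II-3 un I-1×I-2: qq
⇒ Q over [I-1,I-2,II-1,II-2,II-3]: 9 consistent

I-2 ∈ {HH Qq, Hh Qq}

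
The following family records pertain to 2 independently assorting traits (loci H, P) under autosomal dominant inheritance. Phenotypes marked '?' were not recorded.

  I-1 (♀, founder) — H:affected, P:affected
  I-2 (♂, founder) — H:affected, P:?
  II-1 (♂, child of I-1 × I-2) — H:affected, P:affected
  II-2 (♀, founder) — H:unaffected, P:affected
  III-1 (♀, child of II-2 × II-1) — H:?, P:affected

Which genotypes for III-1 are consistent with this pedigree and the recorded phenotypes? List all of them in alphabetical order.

III-1 ∈ {Hh PP, Hh Pp, hh PP, hh Pp}

H/I-1 aff ·: Hh|HH
H/I-2 aff ·: Hh|HH
H/II-1 aff I-1×I-2: Hh|HH
H/II-2 un ·: hh
H/III-1 ? II-2×II-1: hh|Hh
⇒ H over [I-1,I-2,II-1,II-2,III-1]: 10 consistent
P/I-1 aff ·: Pp|PP
P/I-2 ? ·: pp|Pp|PP
P/II-1 aff I-1×I-2: Pp|PP
P/II-2 aff ·: Pp|PP
P/III-1 aff II-2×II-1: Pp|PP
⇒ P over [I-1,I-2,II-1,II-2,III-1]: 32 consistent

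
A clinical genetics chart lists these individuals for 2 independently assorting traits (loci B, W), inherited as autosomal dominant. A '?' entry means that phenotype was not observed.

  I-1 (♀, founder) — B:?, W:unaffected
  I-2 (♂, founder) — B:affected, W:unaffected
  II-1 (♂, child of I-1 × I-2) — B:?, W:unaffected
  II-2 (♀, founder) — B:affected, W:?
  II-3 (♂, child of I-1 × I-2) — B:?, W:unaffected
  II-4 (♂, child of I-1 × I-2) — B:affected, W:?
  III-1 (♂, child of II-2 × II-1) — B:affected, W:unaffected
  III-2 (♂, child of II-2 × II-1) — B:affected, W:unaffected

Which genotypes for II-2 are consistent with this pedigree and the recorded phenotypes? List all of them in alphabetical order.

B/I-1 ? ·: bb|Bb|BB
B/I-2 aff ·: Bb|BB
B/II-1 ? I-1×I-2: bb|Bb|BB
B/II-2 aff ·: Bb|BB
B/II-3 ? I-1×I-2: bb|Bb|BB
B/II-4 aff I-1×I-2: Bb|BB
B/III-1 aff II-2×II-1: Bb|BB
B/III-2 aff II-2×II-1: Bb|BB
⇒ B over [I-1,I-2,II-1,II-2,II-3,II-4,III-1,III-2]: 227 consistent
W/I-1 un ·: ww
W/I-2 un ·: ww
W/II-1 un I-1×I-2: ww
W/II-2 ? ·: ww|Ww
W/II-3 un I-1×I-2: ww
W/II-4 ? I-1×I-2: ww
W/III-1 un II-2×II-1: ww
W/III-2 un II-2×II-1: ww
⇒ W over [I-1,I-2,II-1,II-2,II-3,II-4,III-1,III-2]: 2 consistent

II-2 ∈ {BB Ww, BB ww, Bb Ww, Bb ww}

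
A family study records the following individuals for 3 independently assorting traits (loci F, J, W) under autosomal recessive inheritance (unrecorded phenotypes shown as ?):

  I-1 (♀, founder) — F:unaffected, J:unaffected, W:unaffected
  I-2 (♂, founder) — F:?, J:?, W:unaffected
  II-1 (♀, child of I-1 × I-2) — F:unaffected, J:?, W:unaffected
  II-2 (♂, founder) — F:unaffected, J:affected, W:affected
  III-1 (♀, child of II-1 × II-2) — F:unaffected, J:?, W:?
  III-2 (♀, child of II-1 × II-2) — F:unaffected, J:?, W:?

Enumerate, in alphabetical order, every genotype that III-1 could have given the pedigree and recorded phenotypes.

F/I-1 un ·: FF|Ff
F/I-2 ? ·: FF|Ff|ff
F/II-1 un I-1×I-2: FF|Ff
F/II-2 un ·: FF|Ff
F/III-1 un II-1×II-2: FF|Ff
F/III-2 un II-1×II-2: FF|Ff
⇒ F over [I-1,I-2,II-1,II-2,III-1,III-2]: 60 consistent
J/I-1 un ·: JJ|Jj
J/I-2 ? ·: JJ|Jj|jj
J/II-1 ? I-1×I-2: JJ|Jj|jj
J/II-2 aff ·: jj
J/III-1 ? II-1×II-2: Jj|jj
J/III-2 ? II-1×II-2: Jj|jj
⇒ J over [I-1,I-2,II-1,II-2,III-1,III-2]: 26 consistent
W/I-1 un ·: WW|Ww
W/I-2 un ·: WW|Ww
W/II-1 un I-1×I-2: WW|Ww
W/II-2 aff ·: ww
W/III-1 ? II-1×II-2: Ww|ww
W/III-2 ? II-1×II-2: Ww|ww
⇒ W over [I-1,I-2,II-1,II-2,III-1,III-2]: 16 consistent

III-1 ∈ {FF Jj Ww, FF Jj ww, FF jj Ww, FF jj ww, Ff Jj Ww, Ff Jj ww, Ff jj Ww, Ff jj ww}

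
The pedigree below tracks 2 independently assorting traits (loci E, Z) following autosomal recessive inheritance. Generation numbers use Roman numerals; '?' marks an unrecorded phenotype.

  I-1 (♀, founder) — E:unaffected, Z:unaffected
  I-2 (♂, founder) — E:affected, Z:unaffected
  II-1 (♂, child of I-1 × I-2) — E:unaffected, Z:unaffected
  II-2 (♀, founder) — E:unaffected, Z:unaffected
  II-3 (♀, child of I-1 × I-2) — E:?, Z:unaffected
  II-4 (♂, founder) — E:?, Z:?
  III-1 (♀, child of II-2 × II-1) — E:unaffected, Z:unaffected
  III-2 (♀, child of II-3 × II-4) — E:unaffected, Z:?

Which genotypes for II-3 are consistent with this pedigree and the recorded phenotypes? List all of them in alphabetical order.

II-3 ∈ {Ee ZZ, Ee Zz, ee ZZ, ee Zz}

E/I-1 un ·: EE|Ee
E/I-2 aff ·: ee
E/II-1 un I-1×I-2: Ee
E/II-2 un ·: EE|Ee
E/II-3 ? I-1×I-2: Ee|ee
E/II-4 ? ·: EE|Ee|ee
E/III-1 un II-2×II-1: EE|Ee
E/III-2 un II-3×II-4: EE|Ee
⇒ E over [I-1,I-2,II-1,II-2,II-3,II-4,III-1,III-2]: 48 consistent
Z/I-1 un ·: ZZ|Zz
Z/I-2 un ·: ZZ|Zz
Z/II-1 un I-1×I-2: ZZ|Zz
Z/II-2 un ·: ZZ|Zz
Z/II-3 un I-1×I-2: ZZ|Zz
Z/II-4 ? ·: ZZ|Zz|zz
Z/III-1 un II-2×II-1: ZZ|Zz
Z/III-2 ? II-3×II-4: ZZ|Zz|zz
⇒ Z over [I-1,I-2,II-1,II-2,II-3,II-4,III-1,III-2]: 243 consistent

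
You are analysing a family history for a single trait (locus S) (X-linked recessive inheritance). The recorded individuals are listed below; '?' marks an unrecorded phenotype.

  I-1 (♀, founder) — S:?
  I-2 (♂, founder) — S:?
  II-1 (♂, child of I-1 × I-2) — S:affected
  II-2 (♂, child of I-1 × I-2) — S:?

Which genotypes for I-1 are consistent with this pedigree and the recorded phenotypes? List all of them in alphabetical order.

I-1 ∈ {X^SX^s, X^sX^s}

S/I-1 ? ·: X^SX^s|X^sX^s
S/I-2 ? ·: X^SY|X^sY
S/II-1 aff I-1×I-2: X^sY
S/II-2 ? I-1×I-2: X^SY|X^sY
⇒ S over [I-1,I-2,II-1,II-2]: 6 consistent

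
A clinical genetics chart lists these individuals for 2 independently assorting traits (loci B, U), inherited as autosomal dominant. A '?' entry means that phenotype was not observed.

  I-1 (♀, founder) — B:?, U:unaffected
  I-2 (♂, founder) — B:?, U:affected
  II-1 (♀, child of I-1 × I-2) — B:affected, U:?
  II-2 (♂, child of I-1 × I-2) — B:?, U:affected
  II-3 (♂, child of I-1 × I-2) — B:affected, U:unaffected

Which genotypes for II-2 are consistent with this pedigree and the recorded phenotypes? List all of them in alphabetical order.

B/I-1 ? ·: bb|Bb|BB
B/I-2 ? ·: bb|Bb|BB
B/II-1 aff I-1×I-2: Bb|BB
B/II-2 ? I-1×I-2: bb|Bb|BB
B/II-3 aff I-1×I-2: Bb|BB
⇒ B over [I-1,I-2,II-1,II-2,II-3]: 35 consistent
U/I-1 un ·: uu
U/I-2 aff ·: Uu
U/II-1 ? I-1×I-2: uu|Uu
U/II-2 aff I-1×I-2: Uu
U/II-3 un I-1×I-2: uu
⇒ U over [I-1,I-2,II-1,II-2,II-3]: 2 consistent

II-2 ∈ {BB Uu, Bb Uu, bb Uu}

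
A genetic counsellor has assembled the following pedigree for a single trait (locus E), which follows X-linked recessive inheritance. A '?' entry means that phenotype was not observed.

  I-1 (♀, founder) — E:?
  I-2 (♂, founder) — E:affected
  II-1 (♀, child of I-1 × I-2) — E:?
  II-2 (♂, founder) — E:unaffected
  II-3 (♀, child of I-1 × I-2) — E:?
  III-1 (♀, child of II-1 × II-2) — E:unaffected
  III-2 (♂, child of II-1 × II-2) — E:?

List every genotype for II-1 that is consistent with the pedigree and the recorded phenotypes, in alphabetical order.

II-1 ∈ {X^EX^e, X^eX^e}

E/I-1 ? ·: X^EX^E|X^EX^e|X^eX^e
E/I-2 aff ·: X^eY
E/II-1 ? I-1×I-2: X^EX^e|X^eX^e
E/II-2 un ·: X^EY
E/II-3 ? I-1×I-2: X^EX^e|X^eX^e
E/III-1 un II-1×II-2: X^EX^E|X^EX^e
E/III-2 ? II-1×II-2: X^EY|X^eY
⇒ E over [I-1,I-2,II-1,II-2,II-3,III-1,III-2]: 15 consistent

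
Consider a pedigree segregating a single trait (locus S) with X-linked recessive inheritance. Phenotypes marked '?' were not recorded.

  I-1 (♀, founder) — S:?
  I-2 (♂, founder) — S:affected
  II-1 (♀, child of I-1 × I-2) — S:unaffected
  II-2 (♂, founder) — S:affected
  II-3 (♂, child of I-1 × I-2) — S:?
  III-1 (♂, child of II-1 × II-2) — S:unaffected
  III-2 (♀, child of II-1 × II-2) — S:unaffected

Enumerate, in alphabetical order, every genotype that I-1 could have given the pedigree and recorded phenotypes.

S/I-1 ? ·: X^SX^S|X^SX^s
S/I-2 aff ·: X^sY
S/II-1 un I-1×I-2: X^SX^s
S/II-2 aff ·: X^sY
S/II-3 ? I-1×I-2: X^SY|X^sY
S/III-1 un II-1×II-2: X^SY
S/III-2 un II-1×II-2: X^SX^s
⇒ S over [I-1,I-2,II-1,II-2,II-3,III-1,III-2]: 3 consistent

I-1 ∈ {X^SX^S, X^SX^s}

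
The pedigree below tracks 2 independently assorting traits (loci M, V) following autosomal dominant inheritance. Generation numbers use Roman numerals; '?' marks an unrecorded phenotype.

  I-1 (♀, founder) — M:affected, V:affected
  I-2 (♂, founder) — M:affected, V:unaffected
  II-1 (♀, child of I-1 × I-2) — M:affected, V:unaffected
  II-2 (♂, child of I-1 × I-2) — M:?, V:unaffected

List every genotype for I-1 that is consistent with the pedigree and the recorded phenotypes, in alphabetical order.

M/I-1 aff ·: Mm|MM
M/I-2 aff ·: Mm|MM
M/II-1 aff I-1×I-2: Mm|MM
M/II-2 ? I-1×I-2: mm|Mm|MM
⇒ M over [I-1,I-2,II-1,II-2]: 15 consistent
V/I-1 aff ·: Vv
V/I-2 un ·: vv
V/II-1 un I-1×I-2: vv
V/II-2 un I-1×I-2: vv
⇒ V over [I-1,I-2,II-1,II-2]: 1 consistent

I-1 ∈ {MM Vv, Mm Vv}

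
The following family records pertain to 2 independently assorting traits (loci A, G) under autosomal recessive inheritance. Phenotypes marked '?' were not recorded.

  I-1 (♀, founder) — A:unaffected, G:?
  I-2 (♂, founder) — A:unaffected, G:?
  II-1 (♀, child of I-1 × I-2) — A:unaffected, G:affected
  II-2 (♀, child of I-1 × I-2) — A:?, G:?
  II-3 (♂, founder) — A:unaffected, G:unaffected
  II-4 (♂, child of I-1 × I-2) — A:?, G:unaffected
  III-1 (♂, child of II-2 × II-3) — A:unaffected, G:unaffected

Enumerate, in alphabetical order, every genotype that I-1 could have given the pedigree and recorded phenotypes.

I-1 ∈ {AA Gg, AA gg, Aa Gg, Aa gg}

A/I-1 un ·: AA|Aa
A/I-2 un ·: AA|Aa
A/II-1 un I-1×I-2: AA|Aa
A/II-2 ? I-1×I-2: AA|Aa|aa
A/II-3 un ·: AA|Aa
A/II-4 ? I-1×I-2: AA|Aa|aa
A/III-1 un II-2×II-3: AA|Aa
⇒ A over [I-1,I-2,II-1,II-2,II-3,II-4,III-1]: 113 consistent
G/I-1 ? ·: Gg|gg
G/I-2 ? ·: Gg|gg
G/II-1 aff I-1×I-2: gg
G/II-2 ? I-1×I-2: GG|Gg|gg
G/II-3 un ·: GG|Gg
G/II-4 un I-1×I-2: GG|Gg
G/III-1 un II-2×II-3: GG|Gg
⇒ G over [I-1,I-2,II-1,II-2,II-3,II-4,III-1]: 30 consistent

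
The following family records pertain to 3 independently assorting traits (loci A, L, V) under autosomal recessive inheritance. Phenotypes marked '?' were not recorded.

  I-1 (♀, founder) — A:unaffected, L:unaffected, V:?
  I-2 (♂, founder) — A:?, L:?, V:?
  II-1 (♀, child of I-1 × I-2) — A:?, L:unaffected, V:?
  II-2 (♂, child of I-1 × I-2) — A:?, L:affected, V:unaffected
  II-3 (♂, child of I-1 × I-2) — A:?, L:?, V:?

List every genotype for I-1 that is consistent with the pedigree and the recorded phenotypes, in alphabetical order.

A/I-1 un ·: AA|Aa
A/I-2 ? ·: AA|Aa|aa
A/II-1 ? I-1×I-2: AA|Aa|aa
A/II-2 ? I-1×I-2: AA|Aa|aa
A/II-3 ? I-1×I-2: AA|Aa|aa
⇒ A over [I-1,I-2,II-1,II-2,II-3]: 53 consistent
L/I-1 un ·: Ll
L/I-2 ? ·: Ll|ll
L/II-1 un I-1×I-2: LL|Ll
L/II-2 aff I-1×I-2: ll
L/II-3 ? I-1×I-2: LL|Ll|ll
⇒ L over [I-1,I-2,II-1,II-2,II-3]: 8 consistent
V/I-1 ? ·: VV|Vv|vv
V/I-2 ? ·: VV|Vv|vv
V/II-1 ? I-1×I-2: VV|Vv|vv
V/II-2 un I-1×I-2: VV|Vv
V/II-3 ? I-1×I-2: VV|Vv|vv
⇒ V over [I-1,I-2,II-1,II-2,II-3]: 45 consistent

I-1 ∈ {AA Ll VV, AA Ll Vv, AA Ll vv, Aa Ll VV, Aa Ll Vv, Aa Ll vv}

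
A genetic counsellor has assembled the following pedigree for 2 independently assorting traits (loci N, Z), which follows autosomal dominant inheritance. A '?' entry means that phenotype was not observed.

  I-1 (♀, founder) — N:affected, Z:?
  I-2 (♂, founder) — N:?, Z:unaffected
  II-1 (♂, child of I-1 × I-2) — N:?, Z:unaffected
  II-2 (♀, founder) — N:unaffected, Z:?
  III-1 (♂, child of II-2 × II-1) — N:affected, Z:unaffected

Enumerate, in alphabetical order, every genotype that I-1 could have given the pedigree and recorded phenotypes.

I-1 ∈ {NN Zz, NN zz, Nn Zz, Nn zz}

N/I-1 aff ·: Nn|NN
N/I-2 ? ·: nn|Nn|NN
N/II-1 ? I-1×I-2: Nn|NN
N/II-2 un ·: nn
N/III-1 aff II-2×II-1: Nn
⇒ N over [I-1,I-2,II-1,II-2,III-1]: 9 consistent
Z/I-1 ? ·: zz|Zz
Z/I-2 un ·: zz
Z/II-1 un I-1×I-2: zz
Z/II-2 ? ·: zz|Zz
Z/III-1 un II-2×II-1: zz
⇒ Z over [I-1,I-2,II-1,II-2,III-1]: 4 consistent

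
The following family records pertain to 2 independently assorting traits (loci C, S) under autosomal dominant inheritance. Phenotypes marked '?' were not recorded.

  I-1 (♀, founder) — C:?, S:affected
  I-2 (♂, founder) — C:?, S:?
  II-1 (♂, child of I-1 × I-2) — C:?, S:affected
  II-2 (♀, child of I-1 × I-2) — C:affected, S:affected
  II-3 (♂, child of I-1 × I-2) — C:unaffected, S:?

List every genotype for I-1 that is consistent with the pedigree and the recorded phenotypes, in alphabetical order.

C/I-1 ? ·: cc|Cc
C/I-2 ? ·: cc|Cc
C/II-1 ? I-1×I-2: cc|Cc|CC
C/II-2 aff I-1×I-2: Cc|CC
C/II-3 un I-1×I-2: cc
⇒ C over [I-1,I-2,II-1,II-2,II-3]: 10 consistent
S/I-1 aff ·: Ss|SS
S/I-2 ? ·: ss|Ss|SS
S/II-1 aff I-1×I-2: Ss|SS
S/II-2 aff I-1×I-2: Ss|SS
S/II-3 ? I-1×I-2: ss|Ss|SS
⇒ S over [I-1,I-2,II-1,II-2,II-3]: 32 consistent

I-1 ∈ {Cc SS, Cc Ss, cc SS, cc Ss}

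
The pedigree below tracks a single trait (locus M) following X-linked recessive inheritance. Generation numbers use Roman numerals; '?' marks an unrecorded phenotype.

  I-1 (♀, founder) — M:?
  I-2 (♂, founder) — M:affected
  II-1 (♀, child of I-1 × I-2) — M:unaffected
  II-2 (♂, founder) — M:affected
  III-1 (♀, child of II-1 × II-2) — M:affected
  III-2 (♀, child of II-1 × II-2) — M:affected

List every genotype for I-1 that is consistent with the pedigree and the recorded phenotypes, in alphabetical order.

I-1 ∈ {X^MX^M, X^MX^m}

M/I-1 ? ·: X^MX^M|X^MX^m
M/I-2 aff ·: X^mY
M/II-1 un I-1×I-2: X^MX^m
M/II-2 aff ·: X^mY
M/III-1 aff II-1×II-2: X^mX^m
M/III-2 aff II-1×II-2: X^mX^m
⇒ M over [I-1,I-2,II-1,II-2,III-1,III-2]: 2 consistent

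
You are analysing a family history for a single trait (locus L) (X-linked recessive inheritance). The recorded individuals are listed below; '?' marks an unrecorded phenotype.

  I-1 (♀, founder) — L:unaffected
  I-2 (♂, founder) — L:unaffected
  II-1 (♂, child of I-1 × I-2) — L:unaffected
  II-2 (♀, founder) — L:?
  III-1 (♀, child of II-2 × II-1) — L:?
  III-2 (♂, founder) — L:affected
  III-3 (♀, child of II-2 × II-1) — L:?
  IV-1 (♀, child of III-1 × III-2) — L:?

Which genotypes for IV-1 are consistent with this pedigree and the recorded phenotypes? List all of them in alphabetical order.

L/I-1 un ·: X^LX^L|X^LX^l
L/I-2 un ·: X^LY
L/II-1 un I-1×I-2: X^LY
L/II-2 ? ·: X^LX^L|X^LX^l|X^lX^l
L/III-1 ? II-2×II-1: X^LX^L|X^LX^l
L/III-2 aff ·: X^lY
L/III-3 ? II-2×II-1: X^LX^L|X^LX^l
L/IV-1 ? III-1×III-2: X^LX^l|X^lX^l
⇒ L over [I-1,I-2,II-1,II-2,III-1,III-2,III-3,IV-1]: 18 consistent

IV-1 ∈ {X^LX^l, X^lX^l}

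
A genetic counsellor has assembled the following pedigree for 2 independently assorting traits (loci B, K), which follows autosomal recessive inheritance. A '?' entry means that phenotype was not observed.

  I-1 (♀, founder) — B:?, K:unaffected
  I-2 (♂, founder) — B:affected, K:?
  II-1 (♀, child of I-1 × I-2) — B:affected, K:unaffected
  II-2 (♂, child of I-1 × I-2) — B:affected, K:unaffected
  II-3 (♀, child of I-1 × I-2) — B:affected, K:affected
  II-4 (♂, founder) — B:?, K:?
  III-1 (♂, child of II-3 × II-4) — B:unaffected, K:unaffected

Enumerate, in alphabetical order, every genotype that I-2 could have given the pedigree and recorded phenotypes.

B/I-1 ? ·: Bb|bb
B/I-2 aff ·: bb
B/II-1 aff I-1×I-2: bb
B/II-2 aff I-1×I-2: bb
B/II-3 aff I-1×I-2: bb
B/II-4 ? ·: BB|Bb
B/III-1 un II-3×II-4: Bb
⇒ B over [I-1,I-2,II-1,II-2,II-3,II-4,III-1]: 4 consistent
K/I-1 un ·: Kk
K/I-2 ? ·: Kk|kk
K/II-1 un I-1×I-2: KK|Kk
K/II-2 un I-1×I-2: KK|Kk
K/II-3 aff I-1×I-2: kk
K/II-4 ? ·: KK|Kk
K/III-1 un II-3×II-4: Kk
⇒ K over [I-1,I-2,II-1,II-2,II-3,II-4,III-1]: 10 consistent

I-2 ∈ {bb Kk, bb kk}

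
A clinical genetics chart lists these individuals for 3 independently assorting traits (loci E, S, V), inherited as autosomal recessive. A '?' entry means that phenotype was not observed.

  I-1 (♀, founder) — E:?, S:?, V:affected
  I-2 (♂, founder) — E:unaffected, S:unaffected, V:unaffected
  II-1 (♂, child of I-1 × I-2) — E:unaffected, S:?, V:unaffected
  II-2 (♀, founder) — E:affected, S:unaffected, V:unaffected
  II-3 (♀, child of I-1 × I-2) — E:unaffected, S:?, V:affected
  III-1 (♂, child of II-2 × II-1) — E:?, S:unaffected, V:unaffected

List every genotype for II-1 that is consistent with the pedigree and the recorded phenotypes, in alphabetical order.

II-1 ∈ {EE SS Vv, EE Ss Vv, EE ss Vv, Ee SS Vv, Ee Ss Vv, Ee ss Vv}

E/I-1 ? ·: EE|Ee|ee
E/I-2 un ·: EE|Ee
E/II-1 un I-1×I-2: EE|Ee
E/II-2 aff ·: ee
E/II-3 un I-1×I-2: EE|Ee
E/III-1 ? II-2×II-1: Ee|ee
⇒ E over [I-1,I-2,II-1,II-2,II-3,III-1]: 23 consistent
S/I-1 ? ·: SS|Ss|ss
S/I-2 un ·: SS|Ss
S/II-1 ? I-1×I-2: SS|Ss|ss
S/II-2 un ·: SS|Ss
S/II-3 ? I-1×I-2: SS|Ss|ss
S/III-1 un II-2×II-1: SS|Ss
⇒ S over [I-1,I-2,II-1,II-2,II-3,III-1]: 74 consistent
V/I-1 aff ·: vv
V/I-2 un ·: Vv
V/II-1 un I-1×I-2: Vv
V/II-2 un ·: VV|Vv
V/II-3 aff I-1×I-2: vv
V/III-1 un II-2×II-1: VV|Vv
⇒ V over [I-1,I-2,II-1,II-2,II-3,III-1]: 4 consistent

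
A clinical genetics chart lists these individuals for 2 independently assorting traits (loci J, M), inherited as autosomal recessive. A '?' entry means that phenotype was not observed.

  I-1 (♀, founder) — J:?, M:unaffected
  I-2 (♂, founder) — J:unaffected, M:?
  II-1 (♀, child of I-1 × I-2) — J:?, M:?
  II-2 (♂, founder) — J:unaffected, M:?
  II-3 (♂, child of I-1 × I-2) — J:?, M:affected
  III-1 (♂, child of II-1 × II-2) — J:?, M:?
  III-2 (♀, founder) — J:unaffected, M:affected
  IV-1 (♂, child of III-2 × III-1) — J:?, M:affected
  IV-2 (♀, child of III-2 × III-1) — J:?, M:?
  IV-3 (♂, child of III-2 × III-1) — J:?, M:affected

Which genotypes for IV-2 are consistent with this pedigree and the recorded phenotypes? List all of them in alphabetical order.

J/I-1 ? ·: JJ|Jj|jj
J/I-2 un ·: JJ|Jj
J/II-1 ? I-1×I-2: JJ|Jj|jj
J/II-2 un ·: JJ|Jj
J/II-3 ? I-1×I-2: JJ|Jj|jj
J/III-1 ? II-1×II-2: JJ|Jj|jj
J/III-2 un ·: JJ|Jj
J/IV-1 ? III-2×III-1: JJ|Jj|jj
J/IV-2 ? III-2×III-1: JJ|Jj|jj
J/IV-3 ? III-2×III-1: JJ|Jj|jj
⇒ J over [I-1,I-2,II-1,II-2,II-3,III-1,III-2,IV-1,IV-2,IV-3]: 1789 consistent
M/I-1 un ·: Mm
M/I-2 ? ·: Mm|mm
M/II-1 ? I-1×I-2: MM|Mm|mm
M/II-2 ? ·: MM|Mm|mm
M/II-3 aff I-1×I-2: mm
M/III-1 ? II-1×II-2: Mm|mm
M/III-2 aff ·: mm
M/IV-1 aff III-2×III-1: mm
M/IV-2 ? III-2×III-1: Mm|mm
M/IV-3 aff III-2×III-1: mm
⇒ M over [I-1,I-2,II-1,II-2,II-3,III-1,III-2,IV-1,IV-2,IV-3]: 32 consistent

IV-2 ∈ {JJ Mm, JJ mm, Jj Mm, Jj mm, jj Mm, jj mm}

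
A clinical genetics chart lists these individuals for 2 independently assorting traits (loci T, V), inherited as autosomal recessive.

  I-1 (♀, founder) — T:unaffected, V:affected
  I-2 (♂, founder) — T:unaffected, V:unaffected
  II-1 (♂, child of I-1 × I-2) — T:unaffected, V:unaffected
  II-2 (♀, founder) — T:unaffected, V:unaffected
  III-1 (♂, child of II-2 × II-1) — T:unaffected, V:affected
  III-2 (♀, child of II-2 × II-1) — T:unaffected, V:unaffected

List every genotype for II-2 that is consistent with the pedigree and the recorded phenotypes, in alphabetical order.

T/I-1 un ·: TT|Tt
T/I-2 un ·: TT|Tt
T/II-1 un I-1×I-2: TT|Tt
T/II-2 un ·: TT|Tt
T/III-1 un II-2×II-1: TT|Tt
T/III-2 un II-2×II-1: TT|Tt
⇒ T over [I-1,I-2,II-1,II-2,III-1,III-2]: 44 consistent
V/I-1 aff ·: vv
V/I-2 un ·: VV|Vv
V/II-1 un I-1×I-2: Vv
V/II-2 un ·: Vv
V/III-1 aff II-2×II-1: vv
V/III-2 un II-2×II-1: VV|Vv
⇒ V over [I-1,I-2,II-1,II-2,III-1,III-2]: 4 consistent

II-2 ∈ {TT Vv, Tt Vv}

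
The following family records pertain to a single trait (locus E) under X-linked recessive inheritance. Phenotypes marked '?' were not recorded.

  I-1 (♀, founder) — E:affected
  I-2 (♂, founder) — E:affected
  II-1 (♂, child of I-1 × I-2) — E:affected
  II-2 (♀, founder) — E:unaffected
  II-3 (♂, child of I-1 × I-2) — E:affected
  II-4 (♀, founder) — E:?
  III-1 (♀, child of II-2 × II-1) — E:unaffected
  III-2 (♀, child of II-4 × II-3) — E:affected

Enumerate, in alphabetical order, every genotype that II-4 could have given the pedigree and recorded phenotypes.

II-4 ∈ {X^EX^e, X^eX^e}

E/I-1 aff ·: X^eX^e
E/I-2 aff ·: X^eY
E/II-1 aff I-1×I-2: X^eY
E/II-2 un ·: X^EX^E|X^EX^e
E/II-3 aff I-1×I-2: X^eY
E/II-4 ? ·: X^EX^e|X^eX^e
E/III-1 un II-2×II-1: X^EX^e
E/III-2 aff II-4×II-3: X^eX^e
⇒ E over [I-1,I-2,II-1,II-2,II-3,II-4,III-1,III-2]: 4 consistent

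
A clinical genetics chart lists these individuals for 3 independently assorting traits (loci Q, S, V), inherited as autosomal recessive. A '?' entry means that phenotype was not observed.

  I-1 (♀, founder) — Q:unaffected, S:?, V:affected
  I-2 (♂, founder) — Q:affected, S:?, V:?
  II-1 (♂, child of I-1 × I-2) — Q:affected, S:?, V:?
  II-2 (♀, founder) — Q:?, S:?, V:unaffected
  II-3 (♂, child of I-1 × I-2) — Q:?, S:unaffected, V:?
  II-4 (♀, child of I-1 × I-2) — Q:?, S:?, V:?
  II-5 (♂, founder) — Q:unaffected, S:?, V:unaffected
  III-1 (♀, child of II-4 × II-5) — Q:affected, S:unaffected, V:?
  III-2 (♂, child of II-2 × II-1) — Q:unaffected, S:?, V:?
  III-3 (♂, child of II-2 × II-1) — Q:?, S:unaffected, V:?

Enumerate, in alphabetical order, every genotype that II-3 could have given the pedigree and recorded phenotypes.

Q/I-1 un ·: Qq
Q/I-2 aff ·: qq
Q/II-1 aff I-1×I-2: qq
Q/II-2 ? ·: QQ|Qq
Q/II-3 ? I-1×I-2: Qq|qq
Q/II-4 ? I-1×I-2: Qq|qq
Q/II-5 un ·: Qq
Q/III-1 aff II-4×II-5: qq
Q/III-2 un II-2×II-1: Qq
Q/III-3 ? II-2×II-1: Qq|qq
⇒ Q over [I-1,I-2,II-1,II-2,II-3,II-4,II-5,III-1,III-2,III-3]: 12 consistent
S/I-1 ? ·: SS|Ss|ss
S/I-2 ? ·: SS|Ss|ss
S/II-1 ? I-1×I-2: SS|Ss|ss
S/II-2 ? ·: SS|Ss|ss
S/II-3 un I-1×I-2: SS|Ss
S/II-4 ? I-1×I-2: SS|Ss|ss
S/II-5 ? ·: SS|Ss|ss
S/III-1 un II-4×II-5: SS|Ss
S/III-2 ? II-2×II-1: SS|Ss|ss
S/III-3 un II-2×II-1: SS|Ss
⇒ S over [I-1,I-2,II-1,II-2,II-3,II-4,II-5,III-1,III-2,III-3]: 1464 consistent
V/I-1 aff ·: vv
V/I-2 ? ·: VV|Vv|vv
V/II-1 ? I-1×I-2: Vv|vv
V/II-2 un ·: VV|Vv
V/II-3 ? I-1×I-2: Vv|vv
V/II-4 ? I-1×I-2: Vv|vv
V/II-5 un ·: VV|Vv
V/III-1 ? II-4×II-5: VV|Vv|vv
V/III-2 ? II-2×II-1: VV|Vv|vv
V/III-3 ? II-2×II-1: VV|Vv|vv
⇒ V over [I-1,I-2,II-1,II-2,II-3,II-4,II-5,III-1,III-2,III-3]: 368 consistent

II-3 ∈ {Qq SS Vv, Qq SS vv, Qq Ss Vv, Qq Ss vv, qq SS Vv, qq SS vv, qq Ss Vv, qq Ss vv}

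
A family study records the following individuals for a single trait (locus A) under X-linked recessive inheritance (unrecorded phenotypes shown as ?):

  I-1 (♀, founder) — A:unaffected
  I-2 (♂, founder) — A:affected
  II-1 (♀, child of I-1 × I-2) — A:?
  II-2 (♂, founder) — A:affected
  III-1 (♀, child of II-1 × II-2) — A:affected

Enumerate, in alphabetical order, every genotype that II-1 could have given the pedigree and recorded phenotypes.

A/I-1 un ·: X^AX^A|X^AX^a
A/I-2 aff ·: X^aY
A/II-1 ? I-1×I-2: X^AX^a|X^aX^a
A/II-2 aff ·: X^aY
A/III-1 aff II-1×II-2: X^aX^a
⇒ A over [I-1,I-2,II-1,II-2,III-1]: 3 consistent

II-1 ∈ {X^AX^a, X^aX^a}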